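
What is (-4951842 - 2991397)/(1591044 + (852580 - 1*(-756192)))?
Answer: -7943239/3199816 ≈ -2.4824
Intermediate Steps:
(-4951842 - 2991397)/(1591044 + (852580 - 1*(-756192))) = -7943239/(1591044 + (852580 + 756192)) = -7943239/(1591044 + 1608772) = -7943239/3199816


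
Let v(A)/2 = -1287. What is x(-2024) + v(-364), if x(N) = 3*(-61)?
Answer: -2757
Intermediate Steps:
v(A) = -2574 (v(A) = 2*(-1287) = -2574)
x(N) = -183
x(-2024) + v(-364) = -183 - 2574 = -2757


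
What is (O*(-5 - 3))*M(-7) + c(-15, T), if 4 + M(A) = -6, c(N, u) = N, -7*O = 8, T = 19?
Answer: -745/7 ≈ -106.43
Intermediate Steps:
O = -8/7 (O = -1/7*8 = -8/7 ≈ -1.1429)
M(A) = -10 (M(A) = -4 - 6 = -10)
(O*(-5 - 3))*M(-7) + c(-15, T) = -8*(-5 - 3)/7*(-10) - 15 = -8/7*(-8)*(-10) - 15 = (64/7)*(-10) - 15 = -640/7 - 15 = -745/7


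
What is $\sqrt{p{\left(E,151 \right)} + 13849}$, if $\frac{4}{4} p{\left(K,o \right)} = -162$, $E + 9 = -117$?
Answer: $\sqrt{13687} \approx 116.99$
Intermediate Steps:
$E = -126$ ($E = -9 - 117 = -126$)
$p{\left(K,o \right)} = -162$
$\sqrt{p{\left(E,151 \right)} + 13849} = \sqrt{-162 + 13849} = \sqrt{13687}$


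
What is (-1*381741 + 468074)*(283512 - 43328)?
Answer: 20735805272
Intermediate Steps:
(-1*381741 + 468074)*(283512 - 43328) = (-381741 + 468074)*240184 = 86333*240184 = 20735805272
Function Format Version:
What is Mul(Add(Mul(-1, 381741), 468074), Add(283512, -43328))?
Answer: 20735805272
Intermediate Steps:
Mul(Add(Mul(-1, 381741), 468074), Add(283512, -43328)) = Mul(Add(-381741, 468074), 240184) = Mul(86333, 240184) = 20735805272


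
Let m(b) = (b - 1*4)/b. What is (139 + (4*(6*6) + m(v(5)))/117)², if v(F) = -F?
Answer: 83101456/4225 ≈ 19669.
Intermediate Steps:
m(b) = (-4 + b)/b (m(b) = (b - 4)/b = (-4 + b)/b)
(139 + (4*(6*6) + m(v(5)))/117)² = (139 + (4*(6*6) + (-4 - 1*5)/((-1*5)))/117)² = (139 + (4*36 + (-4 - 5)/(-5))*(1/117))² = (139 + (144 - ⅕*(-9))*(1/117))² = (139 + (144 + 9/5)*(1/117))² = (139 + (729/5)*(1/117))² = (139 + 81/65)² = (9116/65)² = 83101456/4225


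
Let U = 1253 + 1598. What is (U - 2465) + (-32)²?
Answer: 1410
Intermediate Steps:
U = 2851
(U - 2465) + (-32)² = (2851 - 2465) + (-32)² = 386 + 1024 = 1410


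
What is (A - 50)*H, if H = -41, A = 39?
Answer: 451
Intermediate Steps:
(A - 50)*H = (39 - 50)*(-41) = -11*(-41) = 451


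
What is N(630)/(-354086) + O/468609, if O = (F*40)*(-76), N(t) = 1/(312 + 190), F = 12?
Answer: -2161454407723/27765266319916 ≈ -0.077847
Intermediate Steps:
N(t) = 1/502
O = -36480 (O = (12*40)*(-76) = 480*(-76) = -36480)
N(630)/(-354086) + O/468609 = (1/502)/(-354086) - 36480/468609 = (1/502)*(-1/354086) - 36480*1/468609 = -1/177751172 - 12160/156203 = -2161454407723/27765266319916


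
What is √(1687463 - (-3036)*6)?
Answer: √1705679 ≈ 1306.0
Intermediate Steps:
√(1687463 - (-3036)*6) = √(1687463 - 759*(-24)) = √(1687463 + 18216) = √1705679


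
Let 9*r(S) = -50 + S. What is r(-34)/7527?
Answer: -28/22581 ≈ -0.0012400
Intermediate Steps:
r(S) = -50/9 + S/9 (r(S) = (-50 + S)/9 = -50/9 + S/9)
r(-34)/7527 = (-50/9 + (⅑)*(-34))/7527 = (-50/9 - 34/9)*(1/7527) = -28/3*1/7527 = -28/22581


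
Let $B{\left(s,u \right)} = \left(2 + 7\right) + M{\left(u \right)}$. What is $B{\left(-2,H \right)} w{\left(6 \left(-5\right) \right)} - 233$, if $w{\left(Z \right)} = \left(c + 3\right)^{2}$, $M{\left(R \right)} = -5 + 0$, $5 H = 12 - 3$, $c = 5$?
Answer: $23$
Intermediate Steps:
$H = \frac{9}{5}$ ($H = \frac{12 - 3}{5} = \frac{1}{5} \cdot 9 = \frac{9}{5} \approx 1.8$)
$M{\left(R \right)} = -5$
$B{\left(s,u \right)} = 4$ ($B{\left(s,u \right)} = \left(2 + 7\right) - 5 = 9 - 5 = 4$)
$w{\left(Z \right)} = 64$ ($w{\left(Z \right)} = \left(5 + 3\right)^{2} = 8^{2} = 64$)
$B{\left(-2,H \right)} w{\left(6 \left(-5\right) \right)} - 233 = 4 \cdot 64 - 233 = 256 - 233 = 23$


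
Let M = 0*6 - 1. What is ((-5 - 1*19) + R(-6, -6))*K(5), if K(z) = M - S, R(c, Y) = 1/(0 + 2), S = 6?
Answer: 329/2 ≈ 164.50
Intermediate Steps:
R(c, Y) = 1/2
M = -1 (M = 0 - 1 = -1)
K(z) = -7 (K(z) = -1 - 1*6 = -1 - 6 = -7)
((-5 - 1*19) + R(-6, -6))*K(5) = ((-5 - 1*19) + 1/2)*(-7) = ((-5 - 19) + 1/2)*(-7) = (-24 + 1/2)*(-7) = -47/2*(-7) = 329/2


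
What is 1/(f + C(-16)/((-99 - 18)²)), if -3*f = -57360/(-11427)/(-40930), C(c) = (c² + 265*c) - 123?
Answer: -5472173187/1641548177 ≈ -3.3335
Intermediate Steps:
C(c) = -123 + c² + 265*c
f = 1912/46770711 (f = -(-57360/(-11427))/(3*(-40930)) = -(-57360*(-1/11427))*(-1)/(3*40930) = -19120*(-1)/(11427*40930) = -⅓*(-1912/15590237) = 1912/46770711 ≈ 4.0880e-5)
1/(f + C(-16)/((-99 - 18)²)) = 1/(1912/46770711 + (-123 + (-16)² + 265*(-16))/((-99 - 18)²)) = 1/(1912/46770711 + (-123 + 256 - 4240)/((-117)²)) = 1/(1912/46770711 - 4107/13689) = 1/(1912/46770711 - 4107*1/13689) = 1/(1912/46770711 - 1369/4563) = 1/(-1641548177/5472173187) = -5472173187/1641548177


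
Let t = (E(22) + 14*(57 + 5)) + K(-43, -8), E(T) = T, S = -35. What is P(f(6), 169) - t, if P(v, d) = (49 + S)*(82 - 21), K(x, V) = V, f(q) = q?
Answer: -28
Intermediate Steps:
P(v, d) = 854 (P(v, d) = (49 - 35)*(82 - 21) = 14*61 = 854)
t = 882 (t = (22 + 14*(57 + 5)) - 8 = (22 + 14*62) - 8 = (22 + 868) - 8 = 890 - 8 = 882)
P(f(6), 169) - t = 854 - 1*882 = 854 - 882 = -28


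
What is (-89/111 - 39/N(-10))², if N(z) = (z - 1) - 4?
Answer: 996004/308025 ≈ 3.2335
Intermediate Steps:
N(z) = -5 + z (N(z) = (-1 + z) - 4 = -5 + z)
(-89/111 - 39/N(-10))² = (-89/111 - 39/(-5 - 10))² = (-89*1/111 - 39/(-15))² = (-89/111 - 39*(-1/15))² = (-89/111 + 13/5)² = (998/555)² = 996004/308025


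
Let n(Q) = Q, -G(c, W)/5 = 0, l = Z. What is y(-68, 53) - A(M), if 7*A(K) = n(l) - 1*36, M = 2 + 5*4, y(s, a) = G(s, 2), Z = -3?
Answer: 39/7 ≈ 5.5714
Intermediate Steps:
l = -3
G(c, W) = 0 (G(c, W) = -5*0 = 0)
y(s, a) = 0
M = 22 (M = 2 + 20 = 22)
A(K) = -39/7 (A(K) = (-3 - 1*36)/7 = (-3 - 36)/7 = (⅐)*(-39) = -39/7)
y(-68, 53) - A(M) = 0 - 1*(-39/7) = 0 + 39/7 = 39/7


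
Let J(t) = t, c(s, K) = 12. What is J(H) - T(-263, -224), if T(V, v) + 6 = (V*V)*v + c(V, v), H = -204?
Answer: 15493646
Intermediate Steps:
T(V, v) = 6 + v*V² (T(V, v) = -6 + ((V*V)*v + 12) = -6 + (V²*v + 12) = -6 + (v*V² + 12) = -6 + (12 + v*V²) = 6 + v*V²)
J(H) - T(-263, -224) = -204 - (6 - 224*(-263)²) = -204 - (6 - 224*69169) = -204 - (6 - 15493856) = -204 - 1*(-15493850) = -204 + 15493850 = 15493646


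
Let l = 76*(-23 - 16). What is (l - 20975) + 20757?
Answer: -3182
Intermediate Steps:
l = -2964 (l = 76*(-39) = -2964)
(l - 20975) + 20757 = (-2964 - 20975) + 20757 = -23939 + 20757 = -3182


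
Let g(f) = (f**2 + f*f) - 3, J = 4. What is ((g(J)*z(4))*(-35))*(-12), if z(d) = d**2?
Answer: 194880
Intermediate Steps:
g(f) = -3 + 2*f**2 (g(f) = (f**2 + f**2) - 3 = 2*f**2 - 3 = -3 + 2*f**2)
((g(J)*z(4))*(-35))*(-12) = (((-3 + 2*4**2)*4**2)*(-35))*(-12) = (((-3 + 2*16)*16)*(-35))*(-12) = (((-3 + 32)*16)*(-35))*(-12) = ((29*16)*(-35))*(-12) = (464*(-35))*(-12) = -16240*(-12) = 194880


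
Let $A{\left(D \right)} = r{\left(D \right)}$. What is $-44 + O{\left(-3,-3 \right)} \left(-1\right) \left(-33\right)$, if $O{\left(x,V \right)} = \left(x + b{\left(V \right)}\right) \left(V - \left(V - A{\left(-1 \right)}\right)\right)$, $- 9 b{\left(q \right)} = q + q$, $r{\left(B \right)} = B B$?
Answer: $-121$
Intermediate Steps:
$r{\left(B \right)} = B^{2}$
$A{\left(D \right)} = D^{2}$
$b{\left(q \right)} = - \frac{2 q}{9}$ ($b{\left(q \right)} = - \frac{q + q}{9} = - \frac{2 q}{9}$)
$O{\left(x,V \right)} = x - \frac{2 V}{9}$ ($O{\left(x,V \right)} = \left(x - \frac{2 V}{9}\right) \left(V - \left(-1 + V\right)\right) = \left(x - \frac{2 V}{9}\right) 1 = x - \frac{2 V}{9}$)
$-44 + O{\left(-3,-3 \right)} \left(-1\right) \left(-33\right) = -44 + \left(-3 - - \frac{2}{3}\right) \left(-1\right) \left(-33\right) = -44 + \left(-3 + \frac{2}{3}\right) \left(-1\right) \left(-33\right) = -44 + \left(- \frac{7}{3}\right) \left(-1\right) \left(-33\right) = -44 + \frac{7}{3} \left(-33\right) = -44 - 77 = -121$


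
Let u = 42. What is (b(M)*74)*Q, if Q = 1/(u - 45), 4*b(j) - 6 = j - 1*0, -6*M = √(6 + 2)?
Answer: -37 + 37*√2/18 ≈ -34.093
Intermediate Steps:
M = -√2/3 (M = -√(6 + 2)/6 = -√2/3 ≈ -0.47140)
b(j) = 3/2 + j/4 (b(j) = 3/2 + (j - 1*0)/4 = 3/2 + (j + 0)/4 = 3/2 + j/4)
Q = -⅓ (Q = 1/(42 - 45) = 1/(-3) = -⅓ ≈ -0.33333)
(b(M)*74)*Q = ((3/2 + (-√2/3)/4)*74)*(-⅓) = ((3/2 - √2/12)*74)*(-⅓) = (111 - 37*√2/6)*(-⅓) = -37 + 37*√2/18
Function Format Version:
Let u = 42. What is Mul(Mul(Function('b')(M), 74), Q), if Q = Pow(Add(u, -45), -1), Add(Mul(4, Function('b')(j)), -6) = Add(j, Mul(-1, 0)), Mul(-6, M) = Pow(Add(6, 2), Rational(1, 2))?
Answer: Add(-37, Mul(Rational(37, 18), Pow(2, Rational(1, 2)))) ≈ -34.093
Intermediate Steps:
M = Mul(Rational(-1, 3), Pow(2, Rational(1, 2))) (M = Mul(Rational(-1, 6), Pow(Add(6, 2), Rational(1, 2))) = Mul(Rational(-1, 6), Pow(8, Rational(1, 2))) = Mul(Rational(-1, 6), Mul(2, Pow(2, Rational(1, 2)))) = Mul(Rational(-1, 3), Pow(2, Rational(1, 2))) ≈ -0.47140)
Function('b')(j) = Add(Rational(3, 2), Mul(Rational(1, 4), j)) (Function('b')(j) = Add(Rational(3, 2), Mul(Rational(1, 4), Add(j, Mul(-1, 0)))) = Add(Rational(3, 2), Mul(Rational(1, 4), Add(j, 0))) = Add(Rational(3, 2), Mul(Rational(1, 4), j)))
Q = Rational(-1, 3) (Q = Pow(Add(42, -45), -1) = Pow(-3, -1) = Rational(-1, 3) ≈ -0.33333)
Mul(Mul(Function('b')(M), 74), Q) = Mul(Mul(Add(Rational(3, 2), Mul(Rational(1, 4), Mul(Rational(-1, 3), Pow(2, Rational(1, 2))))), 74), Rational(-1, 3)) = Mul(Mul(Add(Rational(3, 2), Mul(Rational(-1, 12), Pow(2, Rational(1, 2)))), 74), Rational(-1, 3)) = Mul(Add(111, Mul(Rational(-37, 6), Pow(2, Rational(1, 2)))), Rational(-1, 3)) = Add(-37, Mul(Rational(37, 18), Pow(2, Rational(1, 2))))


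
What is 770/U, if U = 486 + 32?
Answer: 55/37 ≈ 1.4865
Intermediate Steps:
U = 518
770/U = 770/518 = 770*(1/518) = 55/37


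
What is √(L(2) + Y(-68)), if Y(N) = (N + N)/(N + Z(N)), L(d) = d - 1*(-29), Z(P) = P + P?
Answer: √285/3 ≈ 5.6273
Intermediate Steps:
Z(P) = 2*P
L(d) = 29 + d (L(d) = d + 29 = 29 + d)
Y(N) = ⅔ (Y(N) = (N + N)/(N + 2*N) = (2*N)/((3*N)) = (2*N)*(1/(3*N)) = ⅔)
√(L(2) + Y(-68)) = √((29 + 2) + ⅔) = √(31 + ⅔) = √(95/3) = √285/3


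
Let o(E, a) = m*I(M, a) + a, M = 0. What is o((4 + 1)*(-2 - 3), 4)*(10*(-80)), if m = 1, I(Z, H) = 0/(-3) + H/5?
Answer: -3840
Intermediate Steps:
I(Z, H) = H/5 (I(Z, H) = 0*(-⅓) + H*(⅕) = 0 + H/5 = H/5)
o(E, a) = 6*a/5 (o(E, a) = 1*(a/5) + a = a/5 + a = 6*a/5)
o((4 + 1)*(-2 - 3), 4)*(10*(-80)) = ((6/5)*4)*(10*(-80)) = (24/5)*(-800) = -3840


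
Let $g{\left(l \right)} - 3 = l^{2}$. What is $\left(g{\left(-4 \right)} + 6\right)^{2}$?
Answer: $625$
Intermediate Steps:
$g{\left(l \right)} = 3 + l^{2}$
$\left(g{\left(-4 \right)} + 6\right)^{2} = \left(\left(3 + \left(-4\right)^{2}\right) + 6\right)^{2} = \left(\left(3 + 16\right) + 6\right)^{2} = \left(19 + 6\right)^{2} = 25^{2} = 625$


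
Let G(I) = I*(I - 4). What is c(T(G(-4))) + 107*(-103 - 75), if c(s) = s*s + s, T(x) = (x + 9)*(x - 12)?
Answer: 654174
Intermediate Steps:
G(I) = I*(-4 + I)
T(x) = (-12 + x)*(9 + x) (T(x) = (9 + x)*(-12 + x) = (-12 + x)*(9 + x))
c(s) = s + s² (c(s) = s² + s = s + s²)
c(T(G(-4))) + 107*(-103 - 75) = (-108 + (-4*(-4 - 4))² - (-12)*(-4 - 4))*(1 + (-108 + (-4*(-4 - 4))² - (-12)*(-4 - 4))) + 107*(-103 - 75) = (-108 + (-4*(-8))² - (-12)*(-8))*(1 + (-108 + (-4*(-8))² - (-12)*(-8))) + 107*(-178) = (-108 + 32² - 3*32)*(1 + (-108 + 32² - 3*32)) - 19046 = (-108 + 1024 - 96)*(1 + (-108 + 1024 - 96)) - 19046 = 820*(1 + 820) - 19046 = 820*821 - 19046 = 673220 - 19046 = 654174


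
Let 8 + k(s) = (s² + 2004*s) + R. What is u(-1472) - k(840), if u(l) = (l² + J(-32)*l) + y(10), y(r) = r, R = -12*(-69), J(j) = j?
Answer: -175882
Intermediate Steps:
R = 828
k(s) = 820 + s² + 2004*s (k(s) = -8 + ((s² + 2004*s) + 828) = -8 + (828 + s² + 2004*s) = 820 + s² + 2004*s)
u(l) = 10 + l² - 32*l (u(l) = (l² - 32*l) + 10 = 10 + l² - 32*l)
u(-1472) - k(840) = (10 + (-1472)² - 32*(-1472)) - (820 + 840² + 2004*840) = (10 + 2166784 + 47104) - (820 + 705600 + 1683360) = 2213898 - 1*2389780 = 2213898 - 2389780 = -175882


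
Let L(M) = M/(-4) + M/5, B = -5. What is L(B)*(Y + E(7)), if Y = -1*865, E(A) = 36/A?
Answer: -6019/28 ≈ -214.96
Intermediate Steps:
L(M) = -M/20 (L(M) = M*(-¼) + M*(⅕) = -M/4 + M/5 = -M/20)
Y = -865
L(B)*(Y + E(7)) = (-1/20*(-5))*(-865 + 36/7) = (-865 + 36*(⅐))/4 = (-865 + 36/7)/4 = (¼)*(-6019/7) = -6019/28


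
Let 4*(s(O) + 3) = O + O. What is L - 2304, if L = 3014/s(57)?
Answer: -111476/51 ≈ -2185.8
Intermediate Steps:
s(O) = -3 + O/2 (s(O) = -3 + (O + O)/4 = -3 + (2*O)/4 = -3 + O/2)
L = 6028/51 (L = 3014/(-3 + (½)*57) = 3014/(-3 + 57/2) = 3014/(51/2) = 3014*(2/51) = 6028/51 ≈ 118.20)
L - 2304 = 6028/51 - 2304 = -111476/51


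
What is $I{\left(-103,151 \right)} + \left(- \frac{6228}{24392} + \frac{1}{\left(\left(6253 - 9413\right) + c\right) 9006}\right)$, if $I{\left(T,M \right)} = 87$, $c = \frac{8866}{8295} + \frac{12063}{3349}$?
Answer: $\frac{440483900383393328}{5077936184592311} \approx 86.745$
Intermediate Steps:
$c = \frac{129754819}{27779955}$ ($c = 8866 \cdot \frac{1}{8295} + 12063 \cdot \frac{1}{3349} = \frac{8866}{8295} + \frac{12063}{3349} = \frac{129754819}{27779955} \approx 4.6708$)
$I{\left(-103,151 \right)} + \left(- \frac{6228}{24392} + \frac{1}{\left(\left(6253 - 9413\right) + c\right) 9006}\right) = 87 - \left(\frac{1557}{6098} - \frac{1}{\left(\left(6253 - 9413\right) + \frac{129754819}{27779955}\right) 9006}\right) = 87 - \left(\frac{1557}{6098} - \frac{1}{\left(6253 - 9413\right) + \frac{129754819}{27779955}} \cdot \frac{1}{9006}\right) = 87 - \left(\frac{1557}{6098} - \frac{1}{-3160 + \frac{129754819}{27779955}} \cdot \frac{1}{9006}\right) = 87 - \left(\frac{1557}{6098} - \frac{1}{- \frac{87654902981}{27779955}} \cdot \frac{1}{9006}\right) = 87 - \frac{1296547676137729}{5077936184592311} = \frac{440483900383393328}{5077936184592311}$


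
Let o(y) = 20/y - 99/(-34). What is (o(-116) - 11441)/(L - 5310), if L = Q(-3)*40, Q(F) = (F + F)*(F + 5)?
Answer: 751875/380596 ≈ 1.9755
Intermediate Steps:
Q(F) = 2*F*(5 + F) (Q(F) = (2*F)*(5 + F) = 2*F*(5 + F))
L = -480 (L = (2*(-3)*(5 - 3))*40 = (2*(-3)*2)*40 = -12*40 = -480)
o(y) = 99/34 + 20/y (o(y) = 20/y - 99*(-1/34) = 20/y + 99/34 = 99/34 + 20/y)
(o(-116) - 11441)/(L - 5310) = ((99/34 + 20/(-116)) - 11441)/(-480 - 5310) = ((99/34 + 20*(-1/116)) - 11441)/(-5790) = ((99/34 - 5/29) - 11441)*(-1/5790) = (2701/986 - 11441)*(-1/5790) = -11278125/986*(-1/5790) = 751875/380596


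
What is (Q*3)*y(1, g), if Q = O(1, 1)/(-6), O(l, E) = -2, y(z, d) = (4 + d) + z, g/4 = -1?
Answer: 1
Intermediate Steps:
g = -4 (g = 4*(-1) = -4)
y(z, d) = 4 + d + z
Q = ⅓ (Q = -2/(-6) = -2*(-⅙) = ⅓ ≈ 0.33333)
(Q*3)*y(1, g) = ((⅓)*3)*(4 - 4 + 1) = 1*1 = 1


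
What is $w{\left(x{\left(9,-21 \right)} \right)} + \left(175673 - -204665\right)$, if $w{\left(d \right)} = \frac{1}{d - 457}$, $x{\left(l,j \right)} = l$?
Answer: $\frac{170391423}{448} \approx 3.8034 \cdot 10^{5}$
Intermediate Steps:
$w{\left(d \right)} = \frac{1}{-457 + d}$
$w{\left(x{\left(9,-21 \right)} \right)} + \left(175673 - -204665\right) = \frac{1}{-457 + 9} + \left(175673 - -204665\right) = \frac{1}{-448} + \left(175673 + 204665\right) = - \frac{1}{448} + 380338 = \frac{170391423}{448}$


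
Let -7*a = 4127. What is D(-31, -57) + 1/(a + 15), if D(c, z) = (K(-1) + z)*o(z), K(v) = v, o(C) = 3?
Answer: -699835/4022 ≈ -174.00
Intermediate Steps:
a = -4127/7 (a = -⅐*4127 = -4127/7 ≈ -589.57)
D(c, z) = -3 + 3*z (D(c, z) = (-1 + z)*3 = -3 + 3*z)
D(-31, -57) + 1/(a + 15) = (-3 + 3*(-57)) + 1/(-4127/7 + 15) = (-3 - 171) + 1/(-4022/7) = -174 - 7/4022 = -699835/4022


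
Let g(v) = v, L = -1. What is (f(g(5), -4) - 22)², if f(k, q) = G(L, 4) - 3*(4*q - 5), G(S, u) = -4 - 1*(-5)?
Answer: 1764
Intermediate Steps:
G(S, u) = 1 (G(S, u) = -4 + 5 = 1)
f(k, q) = 16 - 12*q (f(k, q) = 1 - 3*(4*q - 5) = 1 - 3*(-5 + 4*q) = 1 + (15 - 12*q) = 16 - 12*q)
(f(g(5), -4) - 22)² = ((16 - 12*(-4)) - 22)² = ((16 + 48) - 22)² = (64 - 22)² = 42² = 1764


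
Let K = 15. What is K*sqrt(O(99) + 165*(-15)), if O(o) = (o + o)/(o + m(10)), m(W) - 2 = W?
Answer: 15*I*sqrt(3385833)/37 ≈ 745.97*I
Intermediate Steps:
m(W) = 2 + W
O(o) = 2*o/(12 + o) (O(o) = (o + o)/(o + (2 + 10)) = (2*o)/(o + 12) = (2*o)/(12 + o) = 2*o/(12 + o))
K*sqrt(O(99) + 165*(-15)) = 15*sqrt(2*99/(12 + 99) + 165*(-15)) = 15*sqrt(2*99/111 - 2475) = 15*sqrt(2*99*(1/111) - 2475) = 15*sqrt(66/37 - 2475) = 15*sqrt(-91509/37) = 15*(I*sqrt(3385833)/37) = 15*I*sqrt(3385833)/37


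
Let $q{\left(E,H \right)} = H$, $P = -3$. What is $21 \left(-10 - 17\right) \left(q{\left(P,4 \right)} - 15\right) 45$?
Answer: $280665$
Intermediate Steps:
$21 \left(-10 - 17\right) \left(q{\left(P,4 \right)} - 15\right) 45 = 21 \left(-10 - 17\right) \left(4 - 15\right) 45 = 21 \left(\left(-27\right) \left(-11\right)\right) 45 = 21 \cdot 297 \cdot 45 = 6237 \cdot 45 = 280665$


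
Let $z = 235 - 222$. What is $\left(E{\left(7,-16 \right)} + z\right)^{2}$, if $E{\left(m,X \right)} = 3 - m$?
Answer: $81$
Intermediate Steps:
$z = 13$
$\left(E{\left(7,-16 \right)} + z\right)^{2} = \left(\left(3 - 7\right) + 13\right)^{2} = \left(-4 + 13\right)^{2} = 9^{2} = 81$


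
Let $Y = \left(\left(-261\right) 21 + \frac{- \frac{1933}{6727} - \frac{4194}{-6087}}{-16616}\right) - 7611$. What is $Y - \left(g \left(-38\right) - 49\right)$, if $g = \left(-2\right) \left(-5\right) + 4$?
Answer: $- \frac{2837409269376697}{226793163128} \approx -12511.0$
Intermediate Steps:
$g = 14$ ($g = 10 + 4 = 14$)
$Y = - \frac{2969176097154065}{226793163128}$ ($Y = \left(-5481 + \left(\left(-1933\right) \frac{1}{6727} - - \frac{1398}{2029}\right) \left(- \frac{1}{16616}\right)\right) - 7611 = \left(-5481 + \left(- \frac{1933}{6727} + \frac{1398}{2029}\right) \left(- \frac{1}{16616}\right)\right) - 7611 = \left(-5481 + \frac{5482289}{13649083} \left(- \frac{1}{16616}\right)\right) - 7611 = \left(-5481 - \frac{5482289}{226793163128}\right) - 7611 = - \frac{1243053332586857}{226793163128} - 7611 = - \frac{2969176097154065}{226793163128} \approx -13092.0$)
$Y - \left(g \left(-38\right) - 49\right) = - \frac{2969176097154065}{226793163128} - \left(14 \left(-38\right) - 49\right) = - \frac{2969176097154065}{226793163128} - \left(-532 - 49\right) = - \frac{2969176097154065}{226793163128} - -581 = - \frac{2969176097154065}{226793163128} + 581 = - \frac{2837409269376697}{226793163128}$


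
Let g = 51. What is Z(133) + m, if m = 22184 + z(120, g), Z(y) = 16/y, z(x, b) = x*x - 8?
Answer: 4864624/133 ≈ 36576.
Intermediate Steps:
z(x, b) = -8 + x² (z(x, b) = x² - 8 = -8 + x²)
m = 36576 (m = 22184 + (-8 + 120²) = 22184 + (-8 + 14400) = 22184 + 14392 = 36576)
Z(133) + m = 16/133 + 36576 = 4864624/133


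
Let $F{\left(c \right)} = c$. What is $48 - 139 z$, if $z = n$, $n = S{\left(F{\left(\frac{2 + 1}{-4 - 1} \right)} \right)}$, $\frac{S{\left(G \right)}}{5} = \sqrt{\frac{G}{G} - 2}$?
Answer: $48 - 695 i \approx 48.0 - 695.0 i$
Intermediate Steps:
$S{\left(G \right)} = 5 i$ ($S{\left(G \right)} = 5 \sqrt{\frac{G}{G} - 2} = 5 \sqrt{1 - 2} = 5 \sqrt{-1} = 5 i$)
$n = 5 i \approx 5.0 i$
$z = 5 i \approx 5.0 i$
$48 - 139 z = 48 - 139 \cdot 5 i = 48 - 695 i$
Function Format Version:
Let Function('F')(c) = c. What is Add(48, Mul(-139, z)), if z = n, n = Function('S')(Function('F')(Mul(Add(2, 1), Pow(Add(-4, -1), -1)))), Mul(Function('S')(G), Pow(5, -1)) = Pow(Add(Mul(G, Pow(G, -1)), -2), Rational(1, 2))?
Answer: Add(48, Mul(-695, I)) ≈ Add(48.000, Mul(-695.00, I))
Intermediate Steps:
Function('S')(G) = Mul(5, I) (Function('S')(G) = Mul(5, Pow(Add(Mul(G, Pow(G, -1)), -2), Rational(1, 2))) = Mul(5, Pow(Add(1, -2), Rational(1, 2))) = Mul(5, Pow(-1, Rational(1, 2))) = Mul(5, I))
n = Mul(5, I) ≈ Mul(5.0000, I)
z = Mul(5, I) ≈ Mul(5.0000, I)
Add(48, Mul(-139, z)) = Add(48, Mul(-139, Mul(5, I))) = Add(48, Mul(-695, I))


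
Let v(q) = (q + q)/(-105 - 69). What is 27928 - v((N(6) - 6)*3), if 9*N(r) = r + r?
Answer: 2429722/87 ≈ 27928.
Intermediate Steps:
N(r) = 2*r/9 (N(r) = (r + r)/9 = (2*r)/9 = 2*r/9)
v(q) = -q/87 (v(q) = (2*q)/(-174) = (2*q)*(-1/174) = -q/87)
27928 - v((N(6) - 6)*3) = 27928 - (-1)*((2/9)*6 - 6)*3/87 = 27928 - (-1)*(4/3 - 6)*3/87 = 27928 - (-1)*(-14/3*3)/87 = 27928 - (-1)*(-14)/87 = 27928 - 1*14/87 = 27928 - 14/87 = 2429722/87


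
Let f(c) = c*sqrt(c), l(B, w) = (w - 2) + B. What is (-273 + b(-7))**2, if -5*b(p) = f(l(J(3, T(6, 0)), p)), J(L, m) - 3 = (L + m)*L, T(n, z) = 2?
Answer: 1937664/25 ≈ 77507.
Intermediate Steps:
J(L, m) = 3 + L*(L + m) (J(L, m) = 3 + (L + m)*L = 3 + L*(L + m))
l(B, w) = -2 + B + w (l(B, w) = (-2 + w) + B = -2 + B + w)
f(c) = c**(3/2)
b(p) = -(16 + p)**(3/2)/5 (b(p) = -(-2 + (3 + 3**2 + 3*2) + p)**(3/2)/5 = -(-2 + (3 + 9 + 6) + p)**(3/2)/5 = -(-2 + 18 + p)**(3/2)/5 = -(16 + p)**(3/2)/5)
(-273 + b(-7))**2 = (-273 - (16 - 7)**(3/2)/5)**2 = (-273 - 9**(3/2)/5)**2 = (-273 - 1/5*27)**2 = (-273 - 27/5)**2 = (-1392/5)**2 = 1937664/25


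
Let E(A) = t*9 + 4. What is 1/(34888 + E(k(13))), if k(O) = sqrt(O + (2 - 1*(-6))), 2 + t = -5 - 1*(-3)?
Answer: 1/34856 ≈ 2.8689e-5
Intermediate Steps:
t = -4 (t = -2 + (-5 - 1*(-3)) = -2 + (-5 + 3) = -2 - 2 = -4)
k(O) = sqrt(8 + O) (k(O) = sqrt(O + (2 + 6)) = sqrt(O + 8) = sqrt(8 + O))
E(A) = -32 (E(A) = -4*9 + 4 = -36 + 4 = -32)
1/(34888 + E(k(13))) = 1/(34888 - 32) = 1/34856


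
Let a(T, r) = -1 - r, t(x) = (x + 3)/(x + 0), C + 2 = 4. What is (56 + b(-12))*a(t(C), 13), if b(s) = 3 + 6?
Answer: -910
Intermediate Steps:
C = 2 (C = -2 + 4 = 2)
t(x) = (3 + x)/x
b(s) = 9
(56 + b(-12))*a(t(C), 13) = (56 + 9)*(-1 - 1*13) = 65*(-1 - 13) = 65*(-14) = -910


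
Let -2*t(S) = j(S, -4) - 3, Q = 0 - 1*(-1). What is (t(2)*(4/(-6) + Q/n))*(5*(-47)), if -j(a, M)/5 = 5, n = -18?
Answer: 21385/9 ≈ 2376.1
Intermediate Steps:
j(a, M) = -25 (j(a, M) = -5*5 = -25)
Q = 1 (Q = 0 + 1 = 1)
t(S) = 14 (t(S) = -(-25 - 3)/2 = -½*(-28) = 14)
(t(2)*(4/(-6) + Q/n))*(5*(-47)) = (14*(4/(-6) + 1/(-18)))*(5*(-47)) = (14*(4*(-⅙) + 1*(-1/18)))*(-235) = (14*(-⅔ - 1/18))*(-235) = (14*(-13/18))*(-235) = -91/9*(-235) = 21385/9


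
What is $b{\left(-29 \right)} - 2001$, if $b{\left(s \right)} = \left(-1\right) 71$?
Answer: $-2072$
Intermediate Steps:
$b{\left(s \right)} = -71$
$b{\left(-29 \right)} - 2001 = -71 - 2001 = -2072$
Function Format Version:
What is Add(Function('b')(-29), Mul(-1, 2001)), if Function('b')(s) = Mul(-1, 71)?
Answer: -2072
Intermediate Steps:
Function('b')(s) = -71
Add(Function('b')(-29), Mul(-1, 2001)) = Add(-71, Mul(-1, 2001)) = Add(-71, -2001) = -2072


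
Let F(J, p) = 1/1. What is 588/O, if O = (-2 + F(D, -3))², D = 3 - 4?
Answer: 588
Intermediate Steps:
D = -1
F(J, p) = 1
O = 1 (O = (-2 + 1)² = (-1)² = 1)
588/O = 588/1 = 588*1 = 588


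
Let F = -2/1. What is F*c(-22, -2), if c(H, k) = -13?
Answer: 26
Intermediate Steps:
F = -2 (F = -2*1 = -2)
F*c(-22, -2) = -2*(-13) = 26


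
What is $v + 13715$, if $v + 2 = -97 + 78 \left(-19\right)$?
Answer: $12134$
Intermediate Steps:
$v = -1581$ ($v = -2 + \left(-97 + 78 \left(-19\right)\right) = -2 - 1579 = -1581$)
$v + 13715 = -1581 + 13715 = 12134$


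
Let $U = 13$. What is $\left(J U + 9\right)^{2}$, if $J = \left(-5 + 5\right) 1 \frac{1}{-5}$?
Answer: $81$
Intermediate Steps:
$J = 0$ ($J = 0 \cdot 1 \left(- \frac{1}{5}\right) = 0 \left(- \frac{1}{5}\right) = 0$)
$\left(J U + 9\right)^{2} = \left(0 \cdot 13 + 9\right)^{2} = \left(0 + 9\right)^{2} = 9^{2} = 81$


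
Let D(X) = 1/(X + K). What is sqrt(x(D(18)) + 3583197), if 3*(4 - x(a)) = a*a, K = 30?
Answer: sqrt(74301255933)/144 ≈ 1892.9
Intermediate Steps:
D(X) = 1/(30 + X) (D(X) = 1/(X + 30) = 1/(30 + X))
x(a) = 4 - a**2/3 (x(a) = 4 - a*a/3 = 4 - a**2/3)
sqrt(x(D(18)) + 3583197) = sqrt((4 - 1/(3*(30 + 18)**2)) + 3583197) = sqrt((4 - (1/48)**2/3) + 3583197) = sqrt((4 - 1/3*1/2304) + 3583197) = sqrt((4 - 1/6912) + 3583197) = sqrt(27647/6912 + 3583197) = sqrt(24767085311/6912) = sqrt(74301255933)/144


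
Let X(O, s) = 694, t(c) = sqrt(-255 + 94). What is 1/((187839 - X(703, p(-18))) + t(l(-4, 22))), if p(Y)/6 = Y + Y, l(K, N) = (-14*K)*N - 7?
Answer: 26735/5003321598 - I*sqrt(161)/35023251186 ≈ 5.3434e-6 - 3.6229e-10*I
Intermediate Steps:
l(K, N) = -7 - 14*K*N (l(K, N) = -14*K*N - 7 = -7 - 14*K*N)
p(Y) = 12*Y (p(Y) = 6*(Y + Y) = 6*(2*Y) = 12*Y)
t(c) = I*sqrt(161) (t(c) = sqrt(-161) = I*sqrt(161))
1/((187839 - X(703, p(-18))) + t(l(-4, 22))) = 1/((187839 - 1*694) + I*sqrt(161)) = 1/((187839 - 694) + I*sqrt(161)) = 1/(187145 + I*sqrt(161))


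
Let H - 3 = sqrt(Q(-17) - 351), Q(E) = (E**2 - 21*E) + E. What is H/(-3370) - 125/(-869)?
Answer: 418643/2928530 - sqrt(278)/3370 ≈ 0.13801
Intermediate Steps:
Q(E) = E**2 - 20*E
H = 3 + sqrt(278) (H = 3 + sqrt(-17*(-20 - 17) - 351) = 3 + sqrt(-17*(-37) - 351) = 3 + sqrt(629 - 351) = 3 + sqrt(278) ≈ 19.673)
H/(-3370) - 125/(-869) = (3 + sqrt(278))/(-3370) - 125/(-869) = (3 + sqrt(278))*(-1/3370) - 125*(-1/869) = (-3/3370 - sqrt(278)/3370) + 125/869 = 418643/2928530 - sqrt(278)/3370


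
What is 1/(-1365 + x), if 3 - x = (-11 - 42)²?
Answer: -1/4171 ≈ -0.00023975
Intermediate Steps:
x = -2806 (x = 3 - (-11 - 42)² = 3 - 1*(-53)² = 3 - 1*2809 = 3 - 2809 = -2806)
1/(-1365 + x) = 1/(-1365 - 2806) = 1/(-4171) = -1/4171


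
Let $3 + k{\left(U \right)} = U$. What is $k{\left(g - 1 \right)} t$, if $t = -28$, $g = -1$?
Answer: $140$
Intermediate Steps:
$k{\left(U \right)} = -3 + U$
$k{\left(g - 1 \right)} t = \left(-3 - 2\right) \left(-28\right) = \left(-5\right) \left(-28\right) = 140$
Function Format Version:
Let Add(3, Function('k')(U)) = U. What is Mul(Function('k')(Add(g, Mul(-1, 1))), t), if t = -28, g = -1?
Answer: 140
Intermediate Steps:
Function('k')(U) = Add(-3, U)
Mul(Function('k')(Add(g, Mul(-1, 1))), t) = Mul(Add(-3, Add(-1, Mul(-1, 1))), -28) = Mul(Add(-3, Add(-1, -1)), -28) = Mul(Add(-3, -2), -28) = Mul(-5, -28) = 140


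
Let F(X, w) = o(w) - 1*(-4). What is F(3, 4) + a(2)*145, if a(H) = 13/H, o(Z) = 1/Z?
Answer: 3787/4 ≈ 946.75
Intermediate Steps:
F(X, w) = 4 + 1/w (F(X, w) = 1/w - 1*(-4) = 1/w + 4 = 4 + 1/w)
F(3, 4) + a(2)*145 = (4 + 1/4) + (13/2)*145 = (4 + 1/4) + (13*(1/2))*145 = 17/4 + (13/2)*145 = 17/4 + 1885/2 = 3787/4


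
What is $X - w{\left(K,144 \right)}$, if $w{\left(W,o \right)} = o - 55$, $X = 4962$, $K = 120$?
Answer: $4873$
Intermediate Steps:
$w{\left(W,o \right)} = -55 + o$
$X - w{\left(K,144 \right)} = 4962 - \left(-55 + 144\right) = 4962 - 89 = 4873$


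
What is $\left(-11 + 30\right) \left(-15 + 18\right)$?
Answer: $57$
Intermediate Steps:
$\left(-11 + 30\right) \left(-15 + 18\right) = 19 \cdot 3 = 57$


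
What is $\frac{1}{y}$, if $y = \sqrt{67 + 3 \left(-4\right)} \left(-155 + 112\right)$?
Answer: $- \frac{\sqrt{55}}{2365} \approx -0.0031358$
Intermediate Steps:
$y = - 43 \sqrt{55}$ ($y = \sqrt{67 - 12} \left(-43\right) = \sqrt{55} \left(-43\right) = - 43 \sqrt{55} \approx -318.9$)
$\frac{1}{y} = \frac{1}{\left(-43\right) \sqrt{55}} = - \frac{\sqrt{55}}{2365}$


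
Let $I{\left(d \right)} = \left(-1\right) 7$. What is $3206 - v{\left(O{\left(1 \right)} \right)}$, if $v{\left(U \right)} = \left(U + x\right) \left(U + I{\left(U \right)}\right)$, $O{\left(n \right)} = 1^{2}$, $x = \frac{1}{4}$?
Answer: $\frac{6427}{2} \approx 3213.5$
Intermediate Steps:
$I{\left(d \right)} = -7$
$x = \frac{1}{4} \approx 0.25$
$O{\left(n \right)} = 1$
$v{\left(U \right)} = \left(-7 + U\right) \left(\frac{1}{4} + U\right)$ ($v{\left(U \right)} = \left(U + \frac{1}{4}\right) \left(U - 7\right) = \left(\frac{1}{4} + U\right) \left(-7 + U\right) = \left(-7 + U\right) \left(\frac{1}{4} + U\right)$)
$3206 - v{\left(O{\left(1 \right)} \right)} = 3206 - \left(- \frac{7}{4} + 1^{2} - \frac{27}{4}\right) = 3206 - \left(- \frac{7}{4} + 1 - \frac{27}{4}\right) = 3206 - - \frac{15}{2} = 3206 + \frac{15}{2} = \frac{6427}{2}$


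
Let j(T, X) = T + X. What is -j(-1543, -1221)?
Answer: 2764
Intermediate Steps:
-j(-1543, -1221) = -(-1543 - 1221) = -1*(-2764) = 2764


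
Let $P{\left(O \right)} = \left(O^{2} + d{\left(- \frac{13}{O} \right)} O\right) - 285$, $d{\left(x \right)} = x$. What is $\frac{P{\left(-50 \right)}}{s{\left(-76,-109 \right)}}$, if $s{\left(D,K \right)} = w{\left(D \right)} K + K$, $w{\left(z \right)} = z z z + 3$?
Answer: $\frac{367}{7974658} \approx 4.6021 \cdot 10^{-5}$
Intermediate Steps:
$w{\left(z \right)} = 3 + z^{3}$ ($w{\left(z \right)} = z^{2} z + 3 = z^{3} + 3 = 3 + z^{3}$)
$P{\left(O \right)} = -298 + O^{2}$ ($P{\left(O \right)} = \left(O^{2} + - \frac{13}{O} O\right) - 285 = \left(O^{2} - 13\right) - 285 = \left(-13 + O^{2}\right) - 285 = -298 + O^{2}$)
$s{\left(D,K \right)} = K + K \left(3 + D^{3}\right)$ ($s{\left(D,K \right)} = \left(3 + D^{3}\right) K + K = K \left(3 + D^{3}\right) + K = K + K \left(3 + D^{3}\right)$)
$\frac{P{\left(-50 \right)}}{s{\left(-76,-109 \right)}} = \frac{-298 + \left(-50\right)^{2}}{\left(-109\right) \left(4 + \left(-76\right)^{3}\right)} = \frac{-298 + 2500}{\left(-109\right) \left(4 - 438976\right)} = \frac{2202}{\left(-109\right) \left(-438972\right)} = \frac{2202}{47847948} = 2202 \cdot \frac{1}{47847948} = \frac{367}{7974658}$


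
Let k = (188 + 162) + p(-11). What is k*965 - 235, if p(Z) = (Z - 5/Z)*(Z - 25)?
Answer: 7742505/11 ≈ 7.0386e+5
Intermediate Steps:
p(Z) = (-25 + Z)*(Z - 5/Z) (p(Z) = (Z - 5/Z)*(-25 + Z) = (-25 + Z)*(Z - 5/Z))
k = 8026/11 (k = (188 + 162) + (-5 + (-11)² - 25*(-11) + 125/(-11)) = 350 + (-5 + 121 + 275 + 125*(-1/11)) = 350 + (-5 + 121 + 275 - 125/11) = 350 + 4176/11 = 8026/11 ≈ 729.64)
k*965 - 235 = (8026/11)*965 - 235 = 7745090/11 - 235 = 7742505/11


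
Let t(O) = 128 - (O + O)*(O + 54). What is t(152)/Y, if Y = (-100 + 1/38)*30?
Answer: 395808/18995 ≈ 20.837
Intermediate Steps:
Y = -56985/19 (Y = (-100 + 1/38)*30 = -3799/38*30 = -56985/19 ≈ -2999.2)
t(O) = 128 - 2*O*(54 + O)
t(152)/Y = (128 - 108*152 - 2*152²)/(-56985/19) = (128 - 16416 - 2*23104)*(-19/56985) = (128 - 16416 - 46208)*(-19/56985) = -62496*(-19/56985) = 395808/18995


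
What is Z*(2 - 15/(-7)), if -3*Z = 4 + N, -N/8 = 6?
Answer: 1276/21 ≈ 60.762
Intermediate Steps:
N = -48 (N = -8*6 = -48)
Z = 44/3 (Z = -(4 - 48)/3 = -⅓*(-44) = 44/3 ≈ 14.667)
Z*(2 - 15/(-7)) = 44*(2 - 15/(-7))/3 = 44*(2 - 15*(-⅐))/3 = 44*(2 + 15/7)/3 = (44/3)*(29/7) = 1276/21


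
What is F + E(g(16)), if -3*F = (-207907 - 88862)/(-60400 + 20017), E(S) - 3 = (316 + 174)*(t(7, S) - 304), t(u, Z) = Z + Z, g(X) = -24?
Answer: -6965237614/40383 ≈ -1.7248e+5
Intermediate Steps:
t(u, Z) = 2*Z
E(S) = -148957 + 980*S (E(S) = 3 + (316 + 174)*(2*S - 304) = 3 + 490*(-304 + 2*S) = 3 + (-148960 + 980*S) = -148957 + 980*S)
F = -98923/40383 (F = -(-207907 - 88862)/(3*(-60400 + 20017)) = -(-98923)/(-40383) = -(-98923)*(-1)/40383 = -1/3*98923/13461 = -98923/40383 ≈ -2.4496)
F + E(g(16)) = -98923/40383 + (-148957 + 980*(-24)) = -98923/40383 + (-148957 - 23520) = -98923/40383 - 172477 = -6965237614/40383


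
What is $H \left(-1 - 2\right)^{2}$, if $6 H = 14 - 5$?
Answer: $\frac{27}{2} \approx 13.5$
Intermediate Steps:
$H = \frac{3}{2}$ ($H = \frac{14 - 5}{6} = \frac{1}{6} \cdot 9 = \frac{3}{2} \approx 1.5$)
$H \left(-1 - 2\right)^{2} = \frac{3 \left(-1 - 2\right)^{2}}{2} = \frac{3 \left(-3\right)^{2}}{2} = \frac{3}{2} \cdot 9 = \frac{27}{2}$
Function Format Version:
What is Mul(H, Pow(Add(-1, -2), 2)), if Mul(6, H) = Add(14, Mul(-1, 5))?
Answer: Rational(27, 2) ≈ 13.500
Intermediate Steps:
H = Rational(3, 2) (H = Mul(Rational(1, 6), Add(14, Mul(-1, 5))) = Mul(Rational(1, 6), Add(14, -5)) = Mul(Rational(1, 6), 9) = Rational(3, 2) ≈ 1.5000)
Mul(H, Pow(Add(-1, -2), 2)) = Mul(Rational(3, 2), Pow(Add(-1, -2), 2)) = Mul(Rational(3, 2), Pow(-3, 2)) = Mul(Rational(3, 2), 9) = Rational(27, 2)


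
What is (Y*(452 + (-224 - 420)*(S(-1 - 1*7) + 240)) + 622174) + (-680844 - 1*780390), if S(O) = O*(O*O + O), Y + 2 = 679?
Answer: 90152448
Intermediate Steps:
Y = 677 (Y = -2 + 679 = 677)
S(O) = O*(O + O²) (S(O) = O*(O² + O) = O*(O + O²))
(Y*(452 + (-224 - 420)*(S(-1 - 1*7) + 240)) + 622174) + (-680844 - 1*780390) = (677*(452 + (-224 - 420)*((-1 - 1*7)²*(1 + (-1 - 1*7)) + 240)) + 622174) + (-680844 - 1*780390) = (677*(452 - 644*((-1 - 7)²*(1 + (-1 - 7)) + 240)) + 622174) + (-680844 - 780390) = (677*(452 - 644*((-8)²*(1 - 8) + 240)) + 622174) - 1461234 = (677*(452 - 644*(64*(-7) + 240)) + 622174) - 1461234 = (677*(452 - 644*(-448 + 240)) + 622174) - 1461234 = (677*(452 - 644*(-208)) + 622174) - 1461234 = (677*(452 + 133952) + 622174) - 1461234 = (677*134404 + 622174) - 1461234 = (90991508 + 622174) - 1461234 = 91613682 - 1461234 = 90152448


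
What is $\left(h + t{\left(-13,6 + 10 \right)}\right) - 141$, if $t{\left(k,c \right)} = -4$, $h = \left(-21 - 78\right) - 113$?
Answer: $-357$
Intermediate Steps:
$h = -212$ ($h = -99 - 113 = -212$)
$\left(h + t{\left(-13,6 + 10 \right)}\right) - 141 = \left(-212 - 4\right) - 141 = -216 - 141 = -357$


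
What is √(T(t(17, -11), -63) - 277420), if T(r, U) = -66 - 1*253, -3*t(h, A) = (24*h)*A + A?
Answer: I*√277739 ≈ 527.01*I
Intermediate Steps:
t(h, A) = -A/3 - 8*A*h (t(h, A) = -((24*h)*A + A)/3 = -(24*A*h + A)/3 = -(A + 24*A*h)/3 = -A/3 - 8*A*h)
T(r, U) = -319 (T(r, U) = -66 - 253 = -319)
√(T(t(17, -11), -63) - 277420) = √(-319 - 277420) = √(-277739) = I*√277739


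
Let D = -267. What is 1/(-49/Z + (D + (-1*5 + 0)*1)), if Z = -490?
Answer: -10/2719 ≈ -0.0036778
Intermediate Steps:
1/(-49/Z + (D + (-1*5 + 0)*1)) = 1/(-49/(-490) + (-267 + (-1*5 + 0)*1)) = 1/(-49*(-1/490) + (-267 + (-5 + 0)*1)) = 1/(⅒ + (-267 - 5*1)) = 1/(⅒ + (-267 - 5)) = 1/(⅒ - 272) = 1/(-2719/10) = -10/2719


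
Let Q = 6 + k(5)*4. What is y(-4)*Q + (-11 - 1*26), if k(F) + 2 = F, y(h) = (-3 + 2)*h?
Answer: 35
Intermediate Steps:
y(h) = -h
k(F) = -2 + F
Q = 18 (Q = 6 + (-2 + 5)*4 = 6 + 3*4 = 6 + 12 = 18)
y(-4)*Q + (-11 - 1*26) = -1*(-4)*18 + (-11 - 1*26) = 4*18 + (-11 - 26) = 72 - 37 = 35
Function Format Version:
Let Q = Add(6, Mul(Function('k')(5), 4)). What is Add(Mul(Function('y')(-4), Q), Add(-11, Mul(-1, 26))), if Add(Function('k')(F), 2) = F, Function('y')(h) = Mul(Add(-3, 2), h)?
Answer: 35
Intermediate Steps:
Function('y')(h) = Mul(-1, h)
Function('k')(F) = Add(-2, F)
Q = 18 (Q = Add(6, Mul(Add(-2, 5), 4)) = Add(6, Mul(3, 4)) = Add(6, 12) = 18)
Add(Mul(Function('y')(-4), Q), Add(-11, Mul(-1, 26))) = Add(Mul(Mul(-1, -4), 18), Add(-11, Mul(-1, 26))) = Add(Mul(4, 18), Add(-11, -26)) = Add(72, -37) = 35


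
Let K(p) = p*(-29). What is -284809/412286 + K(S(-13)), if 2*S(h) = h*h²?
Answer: 938121725/29449 ≈ 31856.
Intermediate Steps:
S(h) = h³/2 (S(h) = (h*h²)/2 = h³/2)
K(p) = -29*p
-284809/412286 + K(S(-13)) = -284809/412286 - 29*(-13)³/2 = -284809*1/412286 - 29*(-2197)/2 = -40687/58898 - 29*(-2197/2) = -40687/58898 + 63713/2 = 938121725/29449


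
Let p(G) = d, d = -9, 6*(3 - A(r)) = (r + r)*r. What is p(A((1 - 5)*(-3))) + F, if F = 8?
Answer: -1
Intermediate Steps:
A(r) = 3 - r²/3 (A(r) = 3 - (r + r)*r/6 = 3 - 2*r*r/6 = 3 - r²/3)
p(G) = -9
p(A((1 - 5)*(-3))) + F = -9 + 8 = -1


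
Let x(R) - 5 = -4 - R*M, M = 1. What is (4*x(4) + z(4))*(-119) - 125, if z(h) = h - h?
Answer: 1303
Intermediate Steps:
z(h) = 0
x(R) = 1 - R (x(R) = 5 + (-4 - R) = 1 - R)
(4*x(4) + z(4))*(-119) - 125 = (4*(1 - 1*4) + 0)*(-119) - 125 = (4*(1 - 4) + 0)*(-119) - 125 = (4*(-3) + 0)*(-119) - 125 = (-12 + 0)*(-119) - 125 = -12*(-119) - 125 = 1428 - 125 = 1303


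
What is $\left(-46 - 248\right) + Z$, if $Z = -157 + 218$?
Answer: $-233$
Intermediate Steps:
$Z = 61$
$\left(-46 - 248\right) + Z = \left(-46 - 248\right) + 61 = -294 + 61 = -233$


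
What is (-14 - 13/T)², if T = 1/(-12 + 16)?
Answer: 4356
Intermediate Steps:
T = ¼ (T = 1/4 = ¼ ≈ 0.25000)
(-14 - 13/T)² = (-14 - 13/¼)² = (-14 - 13*4)² = (-14 - 52)² = (-66)² = 4356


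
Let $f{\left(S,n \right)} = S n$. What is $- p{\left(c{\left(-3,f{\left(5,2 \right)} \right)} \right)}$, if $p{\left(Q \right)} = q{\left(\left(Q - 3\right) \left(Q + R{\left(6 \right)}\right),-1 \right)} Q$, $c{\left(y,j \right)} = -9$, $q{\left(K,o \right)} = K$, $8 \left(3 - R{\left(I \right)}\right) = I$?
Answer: $729$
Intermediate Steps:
$R{\left(I \right)} = 3 - \frac{I}{8}$
$p{\left(Q \right)} = Q \left(-3 + Q\right) \left(\frac{9}{4} + Q\right)$ ($p{\left(Q \right)} = \left(Q - 3\right) \left(Q + \left(3 - \frac{3}{4}\right)\right) Q = \left(-3 + Q\right) \left(Q + \left(3 - \frac{3}{4}\right)\right) Q = \left(-3 + Q\right) \left(Q + \frac{9}{4}\right) Q = \left(-3 + Q\right) \left(\frac{9}{4} + Q\right) Q = Q \left(-3 + Q\right) \left(\frac{9}{4} + Q\right)$)
$- p{\left(c{\left(-3,f{\left(5,2 \right)} \right)} \right)} = - \frac{\left(-9\right) \left(-27 - -27 + 4 \left(-9\right)^{2}\right)}{4} = - \frac{\left(-9\right) \left(-27 + 27 + 4 \cdot 81\right)}{4} = - \frac{\left(-9\right) \left(-27 + 27 + 324\right)}{4} = - \frac{\left(-9\right) 324}{4} = \left(-1\right) \left(-729\right) = 729$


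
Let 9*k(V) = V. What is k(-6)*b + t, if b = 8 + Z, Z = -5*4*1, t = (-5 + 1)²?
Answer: 24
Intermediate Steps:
k(V) = V/9
t = 16 (t = (-4)² = 16)
Z = -20 (Z = -20*1 = -20)
b = -12 (b = 8 - 20 = -12)
k(-6)*b + t = ((⅑)*(-6))*(-12) + 16 = -⅔*(-12) + 16 = 8 + 16 = 24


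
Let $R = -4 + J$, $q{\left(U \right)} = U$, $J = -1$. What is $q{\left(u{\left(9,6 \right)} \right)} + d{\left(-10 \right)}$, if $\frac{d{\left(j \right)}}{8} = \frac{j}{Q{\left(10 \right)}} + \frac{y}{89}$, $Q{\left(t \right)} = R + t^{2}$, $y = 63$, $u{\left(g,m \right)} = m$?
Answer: $\frac{18298}{1691} \approx 10.821$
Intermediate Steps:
$R = -5$ ($R = -4 - 1 = -5$)
$Q{\left(t \right)} = -5 + t^{2}$
$d{\left(j \right)} = \frac{504}{89} + \frac{8 j}{95}$ ($d{\left(j \right)} = 8 \left(\frac{j}{-5 + 10^{2}} + \frac{63}{89}\right) = 8 \left(\frac{j}{-5 + 100} + 63 \cdot \frac{1}{89}\right) = 8 \left(\frac{j}{95} + \frac{63}{89}\right) = 8 \left(\frac{63}{89} + \frac{j}{95}\right) = \frac{504}{89} + \frac{8 j}{95}$)
$q{\left(u{\left(9,6 \right)} \right)} + d{\left(-10 \right)} = 6 + \left(\frac{504}{89} + \frac{8}{95} \left(-10\right)\right) = 6 + \left(\frac{504}{89} - \frac{16}{19}\right) = 6 + \frac{8152}{1691} = \frac{18298}{1691}$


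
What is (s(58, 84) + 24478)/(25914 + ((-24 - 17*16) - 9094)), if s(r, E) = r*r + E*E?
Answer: 17449/8262 ≈ 2.1120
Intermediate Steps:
s(r, E) = E² + r² (s(r, E) = r² + E² = E² + r²)
(s(58, 84) + 24478)/(25914 + ((-24 - 17*16) - 9094)) = ((84² + 58²) + 24478)/(25914 + ((-24 - 17*16) - 9094)) = ((7056 + 3364) + 24478)/(25914 + ((-24 - 272) - 9094)) = (10420 + 24478)/(25914 + (-296 - 9094)) = 34898/(25914 - 9390) = 34898/16524 = 34898*(1/16524) = 17449/8262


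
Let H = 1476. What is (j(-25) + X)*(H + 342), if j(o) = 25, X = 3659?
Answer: 6697512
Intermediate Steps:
(j(-25) + X)*(H + 342) = (25 + 3659)*(1476 + 342) = 3684*1818 = 6697512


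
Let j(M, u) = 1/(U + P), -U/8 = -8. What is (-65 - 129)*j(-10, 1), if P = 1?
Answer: -194/65 ≈ -2.9846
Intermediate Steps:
U = 64 (U = -8*(-8) = 64)
j(M, u) = 1/65 (j(M, u) = 1/(64 + 1) = 1/65)
(-65 - 129)*j(-10, 1) = (-65 - 129)*(1/65) = -194*1/65 = -194/65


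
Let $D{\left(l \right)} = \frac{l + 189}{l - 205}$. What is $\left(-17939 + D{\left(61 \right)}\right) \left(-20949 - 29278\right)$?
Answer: $\frac{64879873391}{72} \approx 9.0111 \cdot 10^{8}$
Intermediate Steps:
$D{\left(l \right)} = \frac{189 + l}{-205 + l}$
$\left(-17939 + D{\left(61 \right)}\right) \left(-20949 - 29278\right) = \left(-17939 + \frac{189 + 61}{-205 + 61}\right) \left(-20949 - 29278\right) = \left(-17939 + \frac{1}{-144} \cdot 250\right) \left(-50227\right) = \left(-17939 - \frac{125}{72}\right) \left(-50227\right) = \left(- \frac{1291733}{72}\right) \left(-50227\right) = \frac{64879873391}{72}$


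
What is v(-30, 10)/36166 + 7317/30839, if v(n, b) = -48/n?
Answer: 661689911/2788308185 ≈ 0.23731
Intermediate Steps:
v(-30, 10)/36166 + 7317/30839 = -48/(-30)/36166 + 7317/30839 = -48*(-1/30)*(1/36166) + 7317*(1/30839) = (8/5)*(1/36166) + 7317/30839 = 4/90415 + 7317/30839 = 661689911/2788308185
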